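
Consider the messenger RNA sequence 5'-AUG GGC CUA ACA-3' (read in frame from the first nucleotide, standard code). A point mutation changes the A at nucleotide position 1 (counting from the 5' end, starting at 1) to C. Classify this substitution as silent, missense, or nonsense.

missense

Position 1 falls in codon 1: AUG → Met.
After the substitution the codon is CUG → Leu.
Met ≠ Leu, so this is a missense mutation.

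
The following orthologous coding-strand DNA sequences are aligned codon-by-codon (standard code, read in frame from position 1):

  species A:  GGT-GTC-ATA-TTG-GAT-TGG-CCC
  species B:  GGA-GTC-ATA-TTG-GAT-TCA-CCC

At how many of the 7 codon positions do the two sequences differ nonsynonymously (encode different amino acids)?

Codon 1: GGT Gly / GGA Gly — synonymous.
Codon 2: GTC Val / GTC Val — identical.
Codon 3: ATA Ile / ATA Ile — identical.
Codon 4: TTG Leu / TTG Leu — identical.
Codon 5: GAT Asp / GAT Asp — identical.
Codon 6: TGG Trp / TCA Ser — nonsynonymous.
Codon 7: CCC Pro / CCC Pro — identical.
Nonsynonymous differences: 1.

1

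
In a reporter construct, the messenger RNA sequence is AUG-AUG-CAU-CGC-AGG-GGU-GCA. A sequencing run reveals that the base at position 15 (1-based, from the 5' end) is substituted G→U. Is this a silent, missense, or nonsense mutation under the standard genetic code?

missense

Position 15 falls in codon 5: AGG → Arg.
After the substitution the codon is AGU → Ser.
Arg ≠ Ser, so this is a missense mutation.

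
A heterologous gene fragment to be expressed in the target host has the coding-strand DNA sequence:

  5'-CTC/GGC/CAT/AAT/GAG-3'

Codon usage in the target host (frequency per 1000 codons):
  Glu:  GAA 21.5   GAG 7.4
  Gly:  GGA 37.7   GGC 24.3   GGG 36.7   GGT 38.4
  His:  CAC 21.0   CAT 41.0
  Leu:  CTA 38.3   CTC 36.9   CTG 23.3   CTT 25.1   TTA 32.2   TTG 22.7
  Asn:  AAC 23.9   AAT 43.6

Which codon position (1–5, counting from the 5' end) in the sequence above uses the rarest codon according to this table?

Codon 1 CTC (Leu): 36.9 per 1000.
Codon 2 GGC (Gly): 24.3 per 1000.
Codon 3 CAT (His): 41.0 per 1000.
Codon 4 AAT (Asn): 43.6 per 1000.
Codon 5 GAG (Glu): 7.4 per 1000.
Lowest frequency is 7.4 at codon 5.

5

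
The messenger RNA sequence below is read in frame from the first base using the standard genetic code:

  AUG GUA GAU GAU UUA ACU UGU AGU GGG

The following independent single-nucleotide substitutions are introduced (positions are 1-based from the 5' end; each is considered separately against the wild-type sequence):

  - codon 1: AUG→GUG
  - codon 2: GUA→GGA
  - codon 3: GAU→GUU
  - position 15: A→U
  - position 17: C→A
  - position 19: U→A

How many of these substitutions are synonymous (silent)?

Codon 1: AUG (Met) → GUG (Val) — missense.
Codon 2: GUA (Val) → GGA (Gly) — missense.
Codon 3: GAU (Asp) → GUU (Val) — missense.
Codon 5: UUA (Leu) → UUU (Phe) — missense.
Codon 6: ACU (Thr) → AAU (Asn) — missense.
Codon 7: UGU (Cys) → AGU (Ser) — missense.
Synonymous: 0 of 6.

0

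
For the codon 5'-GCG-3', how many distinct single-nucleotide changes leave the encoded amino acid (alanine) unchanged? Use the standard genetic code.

3

Position 1: none → 0 synonymous.
Position 2: none → 0 synonymous.
Position 3: GCT, GCC, GCA → 3 synonymous.
Total: 0 + 0 + 3 = 3.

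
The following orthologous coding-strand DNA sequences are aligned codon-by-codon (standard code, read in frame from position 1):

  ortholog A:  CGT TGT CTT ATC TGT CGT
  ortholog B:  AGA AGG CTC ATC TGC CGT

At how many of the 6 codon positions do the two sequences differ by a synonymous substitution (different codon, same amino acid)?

3

Codon 1: CGT Arg / AGA Arg — synonymous.
Codon 2: TGT Cys / AGG Arg — nonsynonymous.
Codon 3: CTT Leu / CTC Leu — synonymous.
Codon 4: ATC Ile / ATC Ile — identical.
Codon 5: TGT Cys / TGC Cys — synonymous.
Codon 6: CGT Arg / CGT Arg — identical.
Synonymous differences: 3.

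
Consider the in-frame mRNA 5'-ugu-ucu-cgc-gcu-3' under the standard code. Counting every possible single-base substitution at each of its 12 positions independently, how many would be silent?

Codon 1 (UGU, Cys): 1 synonymous substitution.
Codon 2 (UCU, Ser): 3 synonymous substitutions.
Codon 3 (CGC, Arg): 3 synonymous substitutions.
Codon 4 (GCU, Ala): 3 synonymous substitutions.
Total: 1 + 3 + 3 + 3 = 10.

10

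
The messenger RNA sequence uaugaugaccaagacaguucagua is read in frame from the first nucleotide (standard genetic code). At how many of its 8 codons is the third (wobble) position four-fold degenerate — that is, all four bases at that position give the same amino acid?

Codon 1 UAU (Tyr): third position 2-fold.
Codon 2 GAU (Asp): third position 2-fold.
Codon 3 GAC (Asp): third position 2-fold.
Codon 4 CAA (Gln): third position 2-fold.
Codon 5 GAC (Asp): third position 2-fold.
Codon 6 AGU (Ser): third position 2-fold.
Codon 7 UCA (Ser): third position 4-fold.
Codon 8 GUA (Val): third position 4-fold.
Four-fold degenerate third positions: 2.

2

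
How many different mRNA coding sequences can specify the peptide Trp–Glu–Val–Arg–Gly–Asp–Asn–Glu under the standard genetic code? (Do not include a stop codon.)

1536

Trp: 1 codon.
Glu: 2 codons.
Val: 4 codons.
Arg: 6 codons.
Gly: 4 codons.
Asp: 2 codons.
Asn: 2 codons.
Glu: 2 codons.
1 × 2 × 4 × 6 × 4 × 2 × 2 × 2 = 1536.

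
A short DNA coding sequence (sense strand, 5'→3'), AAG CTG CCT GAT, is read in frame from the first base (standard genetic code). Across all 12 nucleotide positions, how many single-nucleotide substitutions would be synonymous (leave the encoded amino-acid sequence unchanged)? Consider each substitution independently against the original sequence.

Codon 1 (AAG, Lys): 1 synonymous substitution.
Codon 2 (CTG, Leu): 4 synonymous substitutions.
Codon 3 (CCT, Pro): 3 synonymous substitutions.
Codon 4 (GAT, Asp): 1 synonymous substitution.
Total: 1 + 4 + 3 + 1 = 9.

9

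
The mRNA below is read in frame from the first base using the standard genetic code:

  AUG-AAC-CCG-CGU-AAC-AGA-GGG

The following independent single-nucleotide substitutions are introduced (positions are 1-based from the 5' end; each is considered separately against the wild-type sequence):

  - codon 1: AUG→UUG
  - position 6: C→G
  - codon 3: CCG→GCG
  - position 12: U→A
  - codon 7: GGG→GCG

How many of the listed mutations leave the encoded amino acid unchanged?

Codon 1: AUG (Met) → UUG (Leu) — missense.
Codon 2: AAC (Asn) → AAG (Lys) — missense.
Codon 3: CCG (Pro) → GCG (Ala) — missense.
Codon 4: CGU (Arg) → CGA (Arg) — synonymous.
Codon 7: GGG (Gly) → GCG (Ala) — missense.
Synonymous: 1 of 5.

1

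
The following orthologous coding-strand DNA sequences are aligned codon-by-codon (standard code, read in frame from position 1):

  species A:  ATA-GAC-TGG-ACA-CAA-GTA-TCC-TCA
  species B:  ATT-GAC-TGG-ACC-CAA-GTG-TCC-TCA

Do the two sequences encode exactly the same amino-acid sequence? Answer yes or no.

Codon 1: ATA Ile / ATT Ile — synonymous.
Codon 2: GAC Asp / GAC Asp — identical.
Codon 3: TGG Trp / TGG Trp — identical.
Codon 4: ACA Thr / ACC Thr — synonymous.
Codon 5: CAA Gln / CAA Gln — identical.
Codon 6: GTA Val / GTG Val — synonymous.
Codon 7: TCC Ser / TCC Ser — identical.
Codon 8: TCA Ser / TCA Ser — identical.
Nonsynonymous differences: 0 → same protein.

yes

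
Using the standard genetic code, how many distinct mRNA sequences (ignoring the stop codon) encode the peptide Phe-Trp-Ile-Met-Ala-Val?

Phe: 2 codons.
Trp: 1 codon.
Ile: 3 codons.
Met: 1 codon.
Ala: 4 codons.
Val: 4 codons.
2 × 1 × 3 × 1 × 4 × 4 = 96.

96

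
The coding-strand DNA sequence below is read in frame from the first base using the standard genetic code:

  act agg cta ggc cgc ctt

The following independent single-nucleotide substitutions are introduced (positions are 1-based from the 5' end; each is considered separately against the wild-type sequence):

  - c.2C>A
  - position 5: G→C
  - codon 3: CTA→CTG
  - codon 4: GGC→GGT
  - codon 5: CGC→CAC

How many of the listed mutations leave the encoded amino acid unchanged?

2

Codon 1: ACT (Thr) → AAT (Asn) — missense.
Codon 2: AGG (Arg) → ACG (Thr) — missense.
Codon 3: CTA (Leu) → CTG (Leu) — synonymous.
Codon 4: GGC (Gly) → GGT (Gly) — synonymous.
Codon 5: CGC (Arg) → CAC (His) — missense.
Synonymous: 2 of 5.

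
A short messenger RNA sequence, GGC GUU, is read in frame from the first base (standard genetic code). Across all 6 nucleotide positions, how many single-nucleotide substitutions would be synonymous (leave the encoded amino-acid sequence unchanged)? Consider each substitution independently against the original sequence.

6

Codon 1 (GGC, Gly): 3 synonymous substitutions.
Codon 2 (GUU, Val): 3 synonymous substitutions.
Total: 3 + 3 = 6.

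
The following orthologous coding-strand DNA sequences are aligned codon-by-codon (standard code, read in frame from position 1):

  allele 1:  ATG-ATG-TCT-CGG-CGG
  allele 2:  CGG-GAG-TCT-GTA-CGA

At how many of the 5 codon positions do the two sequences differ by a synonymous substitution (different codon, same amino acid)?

Codon 1: ATG Met / CGG Arg — nonsynonymous.
Codon 2: ATG Met / GAG Glu — nonsynonymous.
Codon 3: TCT Ser / TCT Ser — identical.
Codon 4: CGG Arg / GTA Val — nonsynonymous.
Codon 5: CGG Arg / CGA Arg — synonymous.
Synonymous differences: 1.

1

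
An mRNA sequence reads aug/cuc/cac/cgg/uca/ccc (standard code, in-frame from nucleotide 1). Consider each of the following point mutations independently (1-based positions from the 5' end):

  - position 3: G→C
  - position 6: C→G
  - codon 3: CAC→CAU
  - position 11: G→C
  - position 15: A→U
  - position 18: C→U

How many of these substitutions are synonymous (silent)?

4

Codon 1: AUG (Met) → AUC (Ile) — missense.
Codon 2: CUC (Leu) → CUG (Leu) — synonymous.
Codon 3: CAC (His) → CAU (His) — synonymous.
Codon 4: CGG (Arg) → CCG (Pro) — missense.
Codon 5: UCA (Ser) → UCU (Ser) — synonymous.
Codon 6: CCC (Pro) → CCU (Pro) — synonymous.
Synonymous: 4 of 6.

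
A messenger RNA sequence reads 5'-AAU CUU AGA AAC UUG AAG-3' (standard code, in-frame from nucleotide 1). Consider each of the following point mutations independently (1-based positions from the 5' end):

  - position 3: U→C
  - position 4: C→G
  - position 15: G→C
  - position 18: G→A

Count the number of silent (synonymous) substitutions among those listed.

2

Codon 1: AAU (Asn) → AAC (Asn) — synonymous.
Codon 2: CUU (Leu) → GUU (Val) — missense.
Codon 5: UUG (Leu) → UUC (Phe) — missense.
Codon 6: AAG (Lys) → AAA (Lys) — synonymous.
Synonymous: 2 of 4.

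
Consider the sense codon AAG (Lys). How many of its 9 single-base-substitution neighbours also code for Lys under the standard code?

1

Position 1: none → 0 synonymous.
Position 2: none → 0 synonymous.
Position 3: AAA → 1 synonymous.
Total: 0 + 0 + 1 = 1.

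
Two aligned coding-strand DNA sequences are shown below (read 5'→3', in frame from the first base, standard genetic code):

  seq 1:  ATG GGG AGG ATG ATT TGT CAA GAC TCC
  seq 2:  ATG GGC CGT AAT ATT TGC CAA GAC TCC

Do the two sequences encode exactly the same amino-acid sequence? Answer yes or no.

no

Codon 1: ATG Met / ATG Met — identical.
Codon 2: GGG Gly / GGC Gly — synonymous.
Codon 3: AGG Arg / CGT Arg — synonymous.
Codon 4: ATG Met / AAT Asn — nonsynonymous.
Codon 5: ATT Ile / ATT Ile — identical.
Codon 6: TGT Cys / TGC Cys — synonymous.
Codon 7: CAA Gln / CAA Gln — identical.
Codon 8: GAC Asp / GAC Asp — identical.
Codon 9: TCC Ser / TCC Ser — identical.
Nonsynonymous differences: 1 → different protein.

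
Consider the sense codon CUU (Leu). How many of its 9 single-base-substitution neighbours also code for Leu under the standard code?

Position 1: none → 0 synonymous.
Position 2: none → 0 synonymous.
Position 3: CUC, CUA, CUG → 3 synonymous.
Total: 0 + 0 + 3 = 3.

3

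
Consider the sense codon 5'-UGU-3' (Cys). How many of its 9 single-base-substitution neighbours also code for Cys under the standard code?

1

Position 1: none → 0 synonymous.
Position 2: none → 0 synonymous.
Position 3: UGC → 1 synonymous.
Total: 0 + 0 + 1 = 1.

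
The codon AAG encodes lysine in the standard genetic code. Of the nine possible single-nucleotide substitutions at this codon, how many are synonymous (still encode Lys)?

1

Position 1: none → 0 synonymous.
Position 2: none → 0 synonymous.
Position 3: AAA → 1 synonymous.
Total: 0 + 0 + 1 = 1.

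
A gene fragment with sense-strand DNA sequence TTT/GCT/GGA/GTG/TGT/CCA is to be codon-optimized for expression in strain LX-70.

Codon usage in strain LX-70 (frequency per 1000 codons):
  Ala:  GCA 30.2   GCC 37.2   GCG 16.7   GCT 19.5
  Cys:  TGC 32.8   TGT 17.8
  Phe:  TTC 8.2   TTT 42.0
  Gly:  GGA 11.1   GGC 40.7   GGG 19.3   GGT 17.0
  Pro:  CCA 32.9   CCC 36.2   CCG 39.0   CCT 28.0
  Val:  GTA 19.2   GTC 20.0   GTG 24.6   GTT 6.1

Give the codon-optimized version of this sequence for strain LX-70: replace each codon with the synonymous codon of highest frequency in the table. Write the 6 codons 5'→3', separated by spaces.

Codon 1 (Phe): best is TTT at 42.0.
Codon 2 (Ala): best is GCC at 37.2.
Codon 3 (Gly): best is GGC at 40.7.
Codon 4 (Val): best is GTG at 24.6.
Codon 5 (Cys): best is TGC at 32.8.
Codon 6 (Pro): best is CCG at 39.0.

TTT GCC GGC GTG TGC CCG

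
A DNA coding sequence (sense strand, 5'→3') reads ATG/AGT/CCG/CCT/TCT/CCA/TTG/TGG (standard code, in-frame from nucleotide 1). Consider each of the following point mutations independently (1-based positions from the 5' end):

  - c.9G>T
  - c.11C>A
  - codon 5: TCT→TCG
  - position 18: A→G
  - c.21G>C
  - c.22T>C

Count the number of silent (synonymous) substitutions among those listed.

3

Codon 3: CCG (Pro) → CCT (Pro) — synonymous.
Codon 4: CCT (Pro) → CAT (His) — missense.
Codon 5: TCT (Ser) → TCG (Ser) — synonymous.
Codon 6: CCA (Pro) → CCG (Pro) — synonymous.
Codon 7: TTG (Leu) → TTC (Phe) — missense.
Codon 8: TGG (Trp) → CGG (Arg) — missense.
Synonymous: 3 of 6.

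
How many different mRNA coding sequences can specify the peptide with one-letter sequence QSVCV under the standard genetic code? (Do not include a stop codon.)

Gln: 2 codons.
Ser: 6 codons.
Val: 4 codons.
Cys: 2 codons.
Val: 4 codons.
2 × 6 × 4 × 2 × 4 = 384.

384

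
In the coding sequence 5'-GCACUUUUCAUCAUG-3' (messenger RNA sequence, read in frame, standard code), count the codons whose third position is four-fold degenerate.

Codon 1 GCA (Ala): third position 4-fold.
Codon 2 CUU (Leu): third position 4-fold.
Codon 3 UUC (Phe): third position 2-fold.
Codon 4 AUC (Ile): third position 3-fold.
Codon 5 AUG (Met): third position 1-fold.
Four-fold degenerate third positions: 2.

2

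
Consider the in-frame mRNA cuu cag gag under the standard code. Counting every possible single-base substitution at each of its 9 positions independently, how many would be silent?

Codon 1 (CUU, Leu): 3 synonymous substitutions.
Codon 2 (CAG, Gln): 1 synonymous substitution.
Codon 3 (GAG, Glu): 1 synonymous substitution.
Total: 3 + 1 + 1 = 5.

5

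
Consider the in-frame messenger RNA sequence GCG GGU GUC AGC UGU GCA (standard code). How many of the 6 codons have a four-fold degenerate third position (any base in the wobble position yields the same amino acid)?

Codon 1 GCG (Ala): third position 4-fold.
Codon 2 GGU (Gly): third position 4-fold.
Codon 3 GUC (Val): third position 4-fold.
Codon 4 AGC (Ser): third position 2-fold.
Codon 5 UGU (Cys): third position 2-fold.
Codon 6 GCA (Ala): third position 4-fold.
Four-fold degenerate third positions: 4.

4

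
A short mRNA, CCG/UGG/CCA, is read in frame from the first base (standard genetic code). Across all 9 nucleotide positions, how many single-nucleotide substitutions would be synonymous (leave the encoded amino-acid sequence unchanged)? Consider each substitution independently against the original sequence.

6

Codon 1 (CCG, Pro): 3 synonymous substitutions.
Codon 2 (UGG, Trp): 0 synonymous substitutions.
Codon 3 (CCA, Pro): 3 synonymous substitutions.
Total: 3 + 0 + 3 = 6.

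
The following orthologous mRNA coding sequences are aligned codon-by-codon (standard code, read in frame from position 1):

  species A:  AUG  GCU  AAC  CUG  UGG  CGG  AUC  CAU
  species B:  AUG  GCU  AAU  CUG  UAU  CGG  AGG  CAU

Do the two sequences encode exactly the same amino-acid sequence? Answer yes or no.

no

Codon 1: AUG Met / AUG Met — identical.
Codon 2: GCU Ala / GCU Ala — identical.
Codon 3: AAC Asn / AAU Asn — synonymous.
Codon 4: CUG Leu / CUG Leu — identical.
Codon 5: UGG Trp / UAU Tyr — nonsynonymous.
Codon 6: CGG Arg / CGG Arg — identical.
Codon 7: AUC Ile / AGG Arg — nonsynonymous.
Codon 8: CAU His / CAU His — identical.
Nonsynonymous differences: 2 → different protein.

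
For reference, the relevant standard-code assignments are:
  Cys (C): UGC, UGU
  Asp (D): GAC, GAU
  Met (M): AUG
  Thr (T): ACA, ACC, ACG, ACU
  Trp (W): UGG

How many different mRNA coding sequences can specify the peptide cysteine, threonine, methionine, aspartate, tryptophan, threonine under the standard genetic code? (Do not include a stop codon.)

Cys: 2 codons.
Thr: 4 codons.
Met: 1 codon.
Asp: 2 codons.
Trp: 1 codon.
Thr: 4 codons.
2 × 4 × 1 × 2 × 1 × 4 = 64.

64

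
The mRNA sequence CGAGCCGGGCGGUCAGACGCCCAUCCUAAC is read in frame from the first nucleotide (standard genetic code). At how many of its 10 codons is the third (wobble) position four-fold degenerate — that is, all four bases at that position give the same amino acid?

Codon 1 CGA (Arg): third position 4-fold.
Codon 2 GCC (Ala): third position 4-fold.
Codon 3 GGG (Gly): third position 4-fold.
Codon 4 CGG (Arg): third position 4-fold.
Codon 5 UCA (Ser): third position 4-fold.
Codon 6 GAC (Asp): third position 2-fold.
Codon 7 GCC (Ala): third position 4-fold.
Codon 8 CAU (His): third position 2-fold.
Codon 9 CCU (Pro): third position 4-fold.
Codon 10 AAC (Asn): third position 2-fold.
Four-fold degenerate third positions: 7.

7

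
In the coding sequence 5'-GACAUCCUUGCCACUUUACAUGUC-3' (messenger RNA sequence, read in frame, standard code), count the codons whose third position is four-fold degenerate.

4

Codon 1 GAC (Asp): third position 2-fold.
Codon 2 AUC (Ile): third position 3-fold.
Codon 3 CUU (Leu): third position 4-fold.
Codon 4 GCC (Ala): third position 4-fold.
Codon 5 ACU (Thr): third position 4-fold.
Codon 6 UUA (Leu): third position 2-fold.
Codon 7 CAU (His): third position 2-fold.
Codon 8 GUC (Val): third position 4-fold.
Four-fold degenerate third positions: 4.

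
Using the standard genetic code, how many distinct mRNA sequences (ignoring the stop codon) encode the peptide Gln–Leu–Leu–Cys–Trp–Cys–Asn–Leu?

3456

Gln: 2 codons.
Leu: 6 codons.
Leu: 6 codons.
Cys: 2 codons.
Trp: 1 codon.
Cys: 2 codons.
Asn: 2 codons.
Leu: 6 codons.
2 × 6 × 6 × 2 × 1 × 2 × 2 × 6 = 3456.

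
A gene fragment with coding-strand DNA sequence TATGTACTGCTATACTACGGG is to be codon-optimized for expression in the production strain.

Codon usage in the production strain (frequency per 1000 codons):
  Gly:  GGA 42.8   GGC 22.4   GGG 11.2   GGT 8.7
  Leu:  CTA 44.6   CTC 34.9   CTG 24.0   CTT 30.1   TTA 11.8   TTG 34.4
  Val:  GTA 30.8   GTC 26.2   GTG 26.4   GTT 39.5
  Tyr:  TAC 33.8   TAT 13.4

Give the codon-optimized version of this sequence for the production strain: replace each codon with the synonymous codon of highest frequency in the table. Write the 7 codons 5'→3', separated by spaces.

Codon 1 (Tyr): best is TAC at 33.8.
Codon 2 (Val): best is GTT at 39.5.
Codon 3 (Leu): best is CTA at 44.6.
Codon 4 (Leu): best is CTA at 44.6.
Codon 5 (Tyr): best is TAC at 33.8.
Codon 6 (Tyr): best is TAC at 33.8.
Codon 7 (Gly): best is GGA at 42.8.

TAC GTT CTA CTA TAC TAC GGA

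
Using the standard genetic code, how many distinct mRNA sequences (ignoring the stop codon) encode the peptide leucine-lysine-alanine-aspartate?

96

Leu: 6 codons.
Lys: 2 codons.
Ala: 4 codons.
Asp: 2 codons.
6 × 2 × 4 × 2 = 96.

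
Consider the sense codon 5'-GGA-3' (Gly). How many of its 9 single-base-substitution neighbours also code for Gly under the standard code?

Position 1: none → 0 synonymous.
Position 2: none → 0 synonymous.
Position 3: GGU, GGC, GGG → 3 synonymous.
Total: 0 + 0 + 3 = 3.

3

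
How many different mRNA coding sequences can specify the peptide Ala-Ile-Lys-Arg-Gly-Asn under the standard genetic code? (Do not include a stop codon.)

Ala: 4 codons.
Ile: 3 codons.
Lys: 2 codons.
Arg: 6 codons.
Gly: 4 codons.
Asn: 2 codons.
4 × 3 × 2 × 6 × 4 × 2 = 1152.

1152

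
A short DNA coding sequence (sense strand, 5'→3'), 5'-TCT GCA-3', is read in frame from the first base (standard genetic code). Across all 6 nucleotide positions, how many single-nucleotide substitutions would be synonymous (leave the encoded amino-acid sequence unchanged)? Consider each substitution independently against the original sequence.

Codon 1 (TCT, Ser): 3 synonymous substitutions.
Codon 2 (GCA, Ala): 3 synonymous substitutions.
Total: 3 + 3 = 6.

6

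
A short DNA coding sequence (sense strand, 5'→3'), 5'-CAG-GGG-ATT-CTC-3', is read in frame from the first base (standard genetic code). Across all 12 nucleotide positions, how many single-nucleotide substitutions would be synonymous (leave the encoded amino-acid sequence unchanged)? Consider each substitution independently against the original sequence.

9

Codon 1 (CAG, Gln): 1 synonymous substitution.
Codon 2 (GGG, Gly): 3 synonymous substitutions.
Codon 3 (ATT, Ile): 2 synonymous substitutions.
Codon 4 (CTC, Leu): 3 synonymous substitutions.
Total: 1 + 3 + 2 + 3 = 9.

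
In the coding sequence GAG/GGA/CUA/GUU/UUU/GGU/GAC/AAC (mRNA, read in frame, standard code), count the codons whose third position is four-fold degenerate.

Codon 1 GAG (Glu): third position 2-fold.
Codon 2 GGA (Gly): third position 4-fold.
Codon 3 CUA (Leu): third position 4-fold.
Codon 4 GUU (Val): third position 4-fold.
Codon 5 UUU (Phe): third position 2-fold.
Codon 6 GGU (Gly): third position 4-fold.
Codon 7 GAC (Asp): third position 2-fold.
Codon 8 AAC (Asn): third position 2-fold.
Four-fold degenerate third positions: 4.

4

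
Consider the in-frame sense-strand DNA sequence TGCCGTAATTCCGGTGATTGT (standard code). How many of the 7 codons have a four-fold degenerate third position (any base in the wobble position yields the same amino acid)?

Codon 1 TGC (Cys): third position 2-fold.
Codon 2 CGT (Arg): third position 4-fold.
Codon 3 AAT (Asn): third position 2-fold.
Codon 4 TCC (Ser): third position 4-fold.
Codon 5 GGT (Gly): third position 4-fold.
Codon 6 GAT (Asp): third position 2-fold.
Codon 7 TGT (Cys): third position 2-fold.
Four-fold degenerate third positions: 3.

3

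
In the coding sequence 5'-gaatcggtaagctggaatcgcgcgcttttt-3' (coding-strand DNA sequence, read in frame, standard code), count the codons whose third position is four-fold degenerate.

Codon 1 GAA (Glu): third position 2-fold.
Codon 2 TCG (Ser): third position 4-fold.
Codon 3 GTA (Val): third position 4-fold.
Codon 4 AGC (Ser): third position 2-fold.
Codon 5 TGG (Trp): third position 1-fold.
Codon 6 AAT (Asn): third position 2-fold.
Codon 7 CGC (Arg): third position 4-fold.
Codon 8 GCG (Ala): third position 4-fold.
Codon 9 CTT (Leu): third position 4-fold.
Codon 10 TTT (Phe): third position 2-fold.
Four-fold degenerate third positions: 5.

5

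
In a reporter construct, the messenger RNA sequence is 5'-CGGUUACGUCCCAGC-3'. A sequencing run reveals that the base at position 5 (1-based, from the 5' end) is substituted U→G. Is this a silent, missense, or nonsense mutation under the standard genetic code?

nonsense

Position 5 falls in codon 2: UUA → Leu.
After the substitution the codon is UGA → Stop.
The new codon is a stop codon, so this is a nonsense mutation.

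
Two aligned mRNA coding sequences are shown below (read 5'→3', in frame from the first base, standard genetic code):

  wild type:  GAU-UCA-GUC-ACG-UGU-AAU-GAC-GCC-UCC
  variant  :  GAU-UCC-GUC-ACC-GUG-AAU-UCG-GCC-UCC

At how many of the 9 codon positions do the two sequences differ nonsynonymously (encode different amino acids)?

Codon 1: GAU Asp / GAU Asp — identical.
Codon 2: UCA Ser / UCC Ser — synonymous.
Codon 3: GUC Val / GUC Val — identical.
Codon 4: ACG Thr / ACC Thr — synonymous.
Codon 5: UGU Cys / GUG Val — nonsynonymous.
Codon 6: AAU Asn / AAU Asn — identical.
Codon 7: GAC Asp / UCG Ser — nonsynonymous.
Codon 8: GCC Ala / GCC Ala — identical.
Codon 9: UCC Ser / UCC Ser — identical.
Nonsynonymous differences: 2.

2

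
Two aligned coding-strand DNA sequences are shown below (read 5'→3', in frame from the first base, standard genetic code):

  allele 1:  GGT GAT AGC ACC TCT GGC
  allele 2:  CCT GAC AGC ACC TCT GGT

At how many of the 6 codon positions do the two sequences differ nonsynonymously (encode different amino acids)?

Codon 1: GGT Gly / CCT Pro — nonsynonymous.
Codon 2: GAT Asp / GAC Asp — synonymous.
Codon 3: AGC Ser / AGC Ser — identical.
Codon 4: ACC Thr / ACC Thr — identical.
Codon 5: TCT Ser / TCT Ser — identical.
Codon 6: GGC Gly / GGT Gly — synonymous.
Nonsynonymous differences: 1.

1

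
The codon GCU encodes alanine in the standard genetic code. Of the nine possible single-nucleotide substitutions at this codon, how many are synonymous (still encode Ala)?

Position 1: none → 0 synonymous.
Position 2: none → 0 synonymous.
Position 3: GCC, GCA, GCG → 3 synonymous.
Total: 0 + 0 + 3 = 3.

3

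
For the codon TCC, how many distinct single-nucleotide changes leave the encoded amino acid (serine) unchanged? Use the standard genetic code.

Position 1: none → 0 synonymous.
Position 2: none → 0 synonymous.
Position 3: TCT, TCA, TCG → 3 synonymous.
Total: 0 + 0 + 3 = 3.

3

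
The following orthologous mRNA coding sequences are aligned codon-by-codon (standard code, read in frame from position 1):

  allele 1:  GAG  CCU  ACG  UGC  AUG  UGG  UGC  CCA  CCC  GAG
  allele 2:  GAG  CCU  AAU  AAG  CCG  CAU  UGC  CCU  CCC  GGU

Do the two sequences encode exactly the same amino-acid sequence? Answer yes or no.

no

Codon 1: GAG Glu / GAG Glu — identical.
Codon 2: CCU Pro / CCU Pro — identical.
Codon 3: ACG Thr / AAU Asn — nonsynonymous.
Codon 4: UGC Cys / AAG Lys — nonsynonymous.
Codon 5: AUG Met / CCG Pro — nonsynonymous.
Codon 6: UGG Trp / CAU His — nonsynonymous.
Codon 7: UGC Cys / UGC Cys — identical.
Codon 8: CCA Pro / CCU Pro — synonymous.
Codon 9: CCC Pro / CCC Pro — identical.
Codon 10: GAG Glu / GGU Gly — nonsynonymous.
Nonsynonymous differences: 5 → different protein.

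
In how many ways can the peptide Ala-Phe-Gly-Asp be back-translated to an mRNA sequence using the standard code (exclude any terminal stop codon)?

Ala: 4 codons.
Phe: 2 codons.
Gly: 4 codons.
Asp: 2 codons.
4 × 2 × 4 × 2 = 64.

64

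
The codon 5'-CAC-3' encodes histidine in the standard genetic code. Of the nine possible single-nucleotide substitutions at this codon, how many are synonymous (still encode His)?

Position 1: none → 0 synonymous.
Position 2: none → 0 synonymous.
Position 3: CAU → 1 synonymous.
Total: 0 + 0 + 1 = 1.

1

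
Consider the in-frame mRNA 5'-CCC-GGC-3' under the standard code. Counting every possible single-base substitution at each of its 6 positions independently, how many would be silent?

Codon 1 (CCC, Pro): 3 synonymous substitutions.
Codon 2 (GGC, Gly): 3 synonymous substitutions.
Total: 3 + 3 = 6.

6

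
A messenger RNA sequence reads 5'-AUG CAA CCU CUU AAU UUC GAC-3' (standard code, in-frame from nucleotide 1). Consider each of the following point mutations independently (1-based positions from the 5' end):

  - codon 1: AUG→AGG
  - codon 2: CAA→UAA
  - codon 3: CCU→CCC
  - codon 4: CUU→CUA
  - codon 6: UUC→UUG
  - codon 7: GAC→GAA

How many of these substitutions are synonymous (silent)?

Codon 1: AUG (Met) → AGG (Arg) — missense.
Codon 2: CAA (Gln) → UAA (Stop) — nonsense.
Codon 3: CCU (Pro) → CCC (Pro) — synonymous.
Codon 4: CUU (Leu) → CUA (Leu) — synonymous.
Codon 6: UUC (Phe) → UUG (Leu) — missense.
Codon 7: GAC (Asp) → GAA (Glu) — missense.
Synonymous: 2 of 6.

2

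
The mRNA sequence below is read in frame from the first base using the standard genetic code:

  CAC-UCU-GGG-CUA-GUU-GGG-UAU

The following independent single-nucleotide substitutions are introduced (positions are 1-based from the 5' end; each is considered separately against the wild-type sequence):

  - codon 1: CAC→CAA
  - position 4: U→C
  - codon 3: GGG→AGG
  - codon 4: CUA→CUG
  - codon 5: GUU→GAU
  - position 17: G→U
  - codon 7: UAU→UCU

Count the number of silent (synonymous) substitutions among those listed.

Codon 1: CAC (His) → CAA (Gln) — missense.
Codon 2: UCU (Ser) → CCU (Pro) — missense.
Codon 3: GGG (Gly) → AGG (Arg) — missense.
Codon 4: CUA (Leu) → CUG (Leu) — synonymous.
Codon 5: GUU (Val) → GAU (Asp) — missense.
Codon 6: GGG (Gly) → GUG (Val) — missense.
Codon 7: UAU (Tyr) → UCU (Ser) — missense.
Synonymous: 1 of 7.

1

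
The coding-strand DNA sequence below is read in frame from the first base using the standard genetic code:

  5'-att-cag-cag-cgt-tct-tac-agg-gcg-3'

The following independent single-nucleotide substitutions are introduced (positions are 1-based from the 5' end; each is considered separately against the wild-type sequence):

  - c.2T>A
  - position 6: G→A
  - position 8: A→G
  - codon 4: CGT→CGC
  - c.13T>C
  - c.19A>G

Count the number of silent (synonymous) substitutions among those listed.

2

Codon 1: ATT (Ile) → AAT (Asn) — missense.
Codon 2: CAG (Gln) → CAA (Gln) — synonymous.
Codon 3: CAG (Gln) → CGG (Arg) — missense.
Codon 4: CGT (Arg) → CGC (Arg) — synonymous.
Codon 5: TCT (Ser) → CCT (Pro) — missense.
Codon 7: AGG (Arg) → GGG (Gly) — missense.
Synonymous: 2 of 6.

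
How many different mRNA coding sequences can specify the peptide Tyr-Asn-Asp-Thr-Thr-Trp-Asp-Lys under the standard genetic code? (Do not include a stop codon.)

512

Tyr: 2 codons.
Asn: 2 codons.
Asp: 2 codons.
Thr: 4 codons.
Thr: 4 codons.
Trp: 1 codon.
Asp: 2 codons.
Lys: 2 codons.
2 × 2 × 2 × 4 × 4 × 1 × 2 × 2 = 512.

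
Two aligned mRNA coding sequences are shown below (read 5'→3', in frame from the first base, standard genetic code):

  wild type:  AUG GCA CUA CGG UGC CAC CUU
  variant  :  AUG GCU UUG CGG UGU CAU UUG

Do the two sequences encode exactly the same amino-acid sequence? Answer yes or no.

yes

Codon 1: AUG Met / AUG Met — identical.
Codon 2: GCA Ala / GCU Ala — synonymous.
Codon 3: CUA Leu / UUG Leu — synonymous.
Codon 4: CGG Arg / CGG Arg — identical.
Codon 5: UGC Cys / UGU Cys — synonymous.
Codon 6: CAC His / CAU His — synonymous.
Codon 7: CUU Leu / UUG Leu — synonymous.
Nonsynonymous differences: 0 → same protein.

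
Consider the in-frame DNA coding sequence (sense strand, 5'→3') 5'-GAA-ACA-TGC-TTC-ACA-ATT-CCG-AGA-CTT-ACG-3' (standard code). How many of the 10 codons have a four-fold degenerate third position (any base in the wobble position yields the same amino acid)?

Codon 1 GAA (Glu): third position 2-fold.
Codon 2 ACA (Thr): third position 4-fold.
Codon 3 TGC (Cys): third position 2-fold.
Codon 4 TTC (Phe): third position 2-fold.
Codon 5 ACA (Thr): third position 4-fold.
Codon 6 ATT (Ile): third position 3-fold.
Codon 7 CCG (Pro): third position 4-fold.
Codon 8 AGA (Arg): third position 2-fold.
Codon 9 CTT (Leu): third position 4-fold.
Codon 10 ACG (Thr): third position 4-fold.
Four-fold degenerate third positions: 5.

5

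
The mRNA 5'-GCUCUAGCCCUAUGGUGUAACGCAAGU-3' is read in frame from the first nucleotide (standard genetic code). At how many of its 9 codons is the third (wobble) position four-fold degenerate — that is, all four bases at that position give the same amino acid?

Codon 1 GCU (Ala): third position 4-fold.
Codon 2 CUA (Leu): third position 4-fold.
Codon 3 GCC (Ala): third position 4-fold.
Codon 4 CUA (Leu): third position 4-fold.
Codon 5 UGG (Trp): third position 1-fold.
Codon 6 UGU (Cys): third position 2-fold.
Codon 7 AAC (Asn): third position 2-fold.
Codon 8 GCA (Ala): third position 4-fold.
Codon 9 AGU (Ser): third position 2-fold.
Four-fold degenerate third positions: 5.

5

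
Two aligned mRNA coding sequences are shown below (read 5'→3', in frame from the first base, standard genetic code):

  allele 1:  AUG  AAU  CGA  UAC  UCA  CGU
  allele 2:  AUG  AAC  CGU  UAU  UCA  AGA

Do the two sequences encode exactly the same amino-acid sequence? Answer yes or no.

yes

Codon 1: AUG Met / AUG Met — identical.
Codon 2: AAU Asn / AAC Asn — synonymous.
Codon 3: CGA Arg / CGU Arg — synonymous.
Codon 4: UAC Tyr / UAU Tyr — synonymous.
Codon 5: UCA Ser / UCA Ser — identical.
Codon 6: CGU Arg / AGA Arg — synonymous.
Nonsynonymous differences: 0 → same protein.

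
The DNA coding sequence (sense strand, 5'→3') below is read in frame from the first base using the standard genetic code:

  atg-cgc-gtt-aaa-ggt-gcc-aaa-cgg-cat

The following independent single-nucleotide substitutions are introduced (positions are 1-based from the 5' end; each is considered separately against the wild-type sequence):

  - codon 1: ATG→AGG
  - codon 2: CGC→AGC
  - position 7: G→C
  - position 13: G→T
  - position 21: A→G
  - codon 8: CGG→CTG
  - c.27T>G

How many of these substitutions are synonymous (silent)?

1

Codon 1: ATG (Met) → AGG (Arg) — missense.
Codon 2: CGC (Arg) → AGC (Ser) — missense.
Codon 3: GTT (Val) → CTT (Leu) — missense.
Codon 5: GGT (Gly) → TGT (Cys) — missense.
Codon 7: AAA (Lys) → AAG (Lys) — synonymous.
Codon 8: CGG (Arg) → CTG (Leu) — missense.
Codon 9: CAT (His) → CAG (Gln) — missense.
Synonymous: 1 of 7.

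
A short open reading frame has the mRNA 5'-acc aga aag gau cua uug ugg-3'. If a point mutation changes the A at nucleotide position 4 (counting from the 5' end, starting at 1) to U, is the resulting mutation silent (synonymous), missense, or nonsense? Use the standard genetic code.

Position 4 falls in codon 2: AGA → Arg.
After the substitution the codon is UGA → Stop.
The new codon is a stop codon, so this is a nonsense mutation.

nonsense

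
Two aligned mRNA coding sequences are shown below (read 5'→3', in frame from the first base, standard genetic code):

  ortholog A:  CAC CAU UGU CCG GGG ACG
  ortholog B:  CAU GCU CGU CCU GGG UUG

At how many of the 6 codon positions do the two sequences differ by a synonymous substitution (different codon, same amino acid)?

2

Codon 1: CAC His / CAU His — synonymous.
Codon 2: CAU His / GCU Ala — nonsynonymous.
Codon 3: UGU Cys / CGU Arg — nonsynonymous.
Codon 4: CCG Pro / CCU Pro — synonymous.
Codon 5: GGG Gly / GGG Gly — identical.
Codon 6: ACG Thr / UUG Leu — nonsynonymous.
Synonymous differences: 2.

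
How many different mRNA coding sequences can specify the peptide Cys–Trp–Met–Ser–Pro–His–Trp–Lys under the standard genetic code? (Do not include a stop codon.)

192

Cys: 2 codons.
Trp: 1 codon.
Met: 1 codon.
Ser: 6 codons.
Pro: 4 codons.
His: 2 codons.
Trp: 1 codon.
Lys: 2 codons.
2 × 1 × 1 × 6 × 4 × 2 × 1 × 2 = 192.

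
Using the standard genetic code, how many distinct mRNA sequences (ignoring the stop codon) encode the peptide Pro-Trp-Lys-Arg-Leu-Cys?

576

Pro: 4 codons.
Trp: 1 codon.
Lys: 2 codons.
Arg: 6 codons.
Leu: 6 codons.
Cys: 2 codons.
4 × 1 × 2 × 6 × 6 × 2 = 576.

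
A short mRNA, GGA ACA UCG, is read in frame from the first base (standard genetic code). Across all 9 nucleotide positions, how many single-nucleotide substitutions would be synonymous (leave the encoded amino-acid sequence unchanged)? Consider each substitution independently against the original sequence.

9

Codon 1 (GGA, Gly): 3 synonymous substitutions.
Codon 2 (ACA, Thr): 3 synonymous substitutions.
Codon 3 (UCG, Ser): 3 synonymous substitutions.
Total: 3 + 3 + 3 = 9.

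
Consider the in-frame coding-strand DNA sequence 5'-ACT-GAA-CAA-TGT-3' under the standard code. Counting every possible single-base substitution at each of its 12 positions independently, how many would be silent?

Codon 1 (ACT, Thr): 3 synonymous substitutions.
Codon 2 (GAA, Glu): 1 synonymous substitution.
Codon 3 (CAA, Gln): 1 synonymous substitution.
Codon 4 (TGT, Cys): 1 synonymous substitution.
Total: 3 + 1 + 1 + 1 = 6.

6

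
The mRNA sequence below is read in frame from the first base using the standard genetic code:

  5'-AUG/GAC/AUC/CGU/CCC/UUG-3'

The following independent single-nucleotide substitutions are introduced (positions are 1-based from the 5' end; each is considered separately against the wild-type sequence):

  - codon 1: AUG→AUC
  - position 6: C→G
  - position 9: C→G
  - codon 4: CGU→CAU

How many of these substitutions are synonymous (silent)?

0

Codon 1: AUG (Met) → AUC (Ile) — missense.
Codon 2: GAC (Asp) → GAG (Glu) — missense.
Codon 3: AUC (Ile) → AUG (Met) — missense.
Codon 4: CGU (Arg) → CAU (His) — missense.
Synonymous: 0 of 4.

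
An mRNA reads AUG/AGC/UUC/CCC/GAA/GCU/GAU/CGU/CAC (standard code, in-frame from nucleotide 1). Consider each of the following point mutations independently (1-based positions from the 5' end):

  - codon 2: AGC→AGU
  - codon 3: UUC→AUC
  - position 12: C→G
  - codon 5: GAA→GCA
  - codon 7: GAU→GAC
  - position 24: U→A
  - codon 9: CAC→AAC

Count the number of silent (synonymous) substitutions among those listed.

4

Codon 2: AGC (Ser) → AGU (Ser) — synonymous.
Codon 3: UUC (Phe) → AUC (Ile) — missense.
Codon 4: CCC (Pro) → CCG (Pro) — synonymous.
Codon 5: GAA (Glu) → GCA (Ala) — missense.
Codon 7: GAU (Asp) → GAC (Asp) — synonymous.
Codon 8: CGU (Arg) → CGA (Arg) — synonymous.
Codon 9: CAC (His) → AAC (Asn) — missense.
Synonymous: 4 of 7.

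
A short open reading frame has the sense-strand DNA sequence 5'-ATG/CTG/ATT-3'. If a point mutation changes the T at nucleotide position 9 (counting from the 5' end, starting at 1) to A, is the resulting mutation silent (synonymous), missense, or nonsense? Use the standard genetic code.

Position 9 falls in codon 3: ATT → Ile.
After the substitution the codon is ATA → Ile.
Both encode Ile, so the change is synonymous.

silent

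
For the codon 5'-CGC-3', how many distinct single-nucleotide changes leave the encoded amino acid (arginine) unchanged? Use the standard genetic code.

3

Position 1: none → 0 synonymous.
Position 2: none → 0 synonymous.
Position 3: CGT, CGA, CGG → 3 synonymous.
Total: 0 + 0 + 3 = 3.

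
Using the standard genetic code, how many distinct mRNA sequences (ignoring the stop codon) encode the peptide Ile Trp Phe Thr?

Ile: 3 codons.
Trp: 1 codon.
Phe: 2 codons.
Thr: 4 codons.
3 × 1 × 2 × 4 = 24.

24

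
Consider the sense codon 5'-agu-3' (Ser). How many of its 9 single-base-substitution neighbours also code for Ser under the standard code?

Position 1: none → 0 synonymous.
Position 2: none → 0 synonymous.
Position 3: AGC → 1 synonymous.
Total: 0 + 0 + 1 = 1.

1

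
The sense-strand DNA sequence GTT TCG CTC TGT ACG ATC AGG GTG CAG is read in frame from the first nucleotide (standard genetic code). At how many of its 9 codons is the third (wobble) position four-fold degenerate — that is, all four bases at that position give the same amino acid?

Codon 1 GTT (Val): third position 4-fold.
Codon 2 TCG (Ser): third position 4-fold.
Codon 3 CTC (Leu): third position 4-fold.
Codon 4 TGT (Cys): third position 2-fold.
Codon 5 ACG (Thr): third position 4-fold.
Codon 6 ATC (Ile): third position 3-fold.
Codon 7 AGG (Arg): third position 2-fold.
Codon 8 GTG (Val): third position 4-fold.
Codon 9 CAG (Gln): third position 2-fold.
Four-fold degenerate third positions: 5.

5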